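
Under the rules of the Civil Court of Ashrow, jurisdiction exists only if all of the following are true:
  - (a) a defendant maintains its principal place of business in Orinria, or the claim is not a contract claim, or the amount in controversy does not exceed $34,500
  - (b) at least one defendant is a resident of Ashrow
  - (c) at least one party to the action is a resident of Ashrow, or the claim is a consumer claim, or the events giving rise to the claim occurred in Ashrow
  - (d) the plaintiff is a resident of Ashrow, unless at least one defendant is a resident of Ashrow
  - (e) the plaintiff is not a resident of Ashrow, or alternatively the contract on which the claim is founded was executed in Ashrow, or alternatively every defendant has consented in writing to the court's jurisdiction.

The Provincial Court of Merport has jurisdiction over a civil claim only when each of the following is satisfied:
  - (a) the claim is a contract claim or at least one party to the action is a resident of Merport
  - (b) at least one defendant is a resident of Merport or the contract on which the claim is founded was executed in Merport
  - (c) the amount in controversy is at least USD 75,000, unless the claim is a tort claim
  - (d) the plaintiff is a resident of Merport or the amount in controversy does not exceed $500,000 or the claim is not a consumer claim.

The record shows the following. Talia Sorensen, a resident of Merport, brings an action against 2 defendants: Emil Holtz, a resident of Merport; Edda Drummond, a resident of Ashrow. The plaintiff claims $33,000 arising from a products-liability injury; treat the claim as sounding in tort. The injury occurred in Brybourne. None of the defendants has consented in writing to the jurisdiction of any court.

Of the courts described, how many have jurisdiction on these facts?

2

The Civil Court of Ashrow:
  (a) The claim is a tort claim, not a contract claim — that alternative is enough. Met.
  (b) Edda Drummond resides in Ashrow. Satisfied.
  (c) Edda Drummond resides in Ashrow, so this disjunct is met. Met.
  (d) The plaintiff resides in Merport, not Ashrow. The proviso rescues it, though: Edda Drummond resides in Ashrow. Condition met.
  (e) The plaintiff resides in Merport, which is not Ashrow, so one alternative holds. Condition met.
  → Every requirement is satisfied — jurisdiction.
The Provincial Court of Merport:
  (a) Talia Sorensen resides in Merport, so one alternative holds. Met.
  (b) Emil Holtz resides in Merport, so one alternative holds. Met.
  (c) The amount in controversy is 33,000 dollars, below the USD 75,000 floor. But the claim is a tort claim, and the 'unless' clause therefore excuses the requirement. Condition met.
  (d) The plaintiff resides in Merport, which satisfies one of the alternatives. Condition met.
  → Jurisdiction lies.
Courts with jurisdiction: the Civil Court of Ashrow, the Provincial Court of Merport — 2 in total.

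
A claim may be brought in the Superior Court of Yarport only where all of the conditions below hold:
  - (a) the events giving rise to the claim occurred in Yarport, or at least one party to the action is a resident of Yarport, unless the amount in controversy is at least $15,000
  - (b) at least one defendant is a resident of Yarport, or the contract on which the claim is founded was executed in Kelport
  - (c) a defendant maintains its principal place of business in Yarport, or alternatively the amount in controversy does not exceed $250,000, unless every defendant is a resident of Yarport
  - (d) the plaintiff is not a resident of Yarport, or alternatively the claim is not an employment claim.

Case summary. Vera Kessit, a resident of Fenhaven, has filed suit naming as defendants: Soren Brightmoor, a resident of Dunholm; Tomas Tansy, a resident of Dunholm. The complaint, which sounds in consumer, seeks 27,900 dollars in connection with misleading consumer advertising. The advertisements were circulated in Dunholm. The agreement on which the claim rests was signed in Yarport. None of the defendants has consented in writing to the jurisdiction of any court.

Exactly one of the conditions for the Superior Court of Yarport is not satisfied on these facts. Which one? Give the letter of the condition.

The Superior Court of Yarport:
  (a) The operative events occurred in Dunholm, not Yarport; no party resides in Yarport — none of the alternatives is met. But the amount in controversy is $27,900, which meets the $15,000 floor, and the 'unless' clause therefore excuses the requirement. Satisfied.
  (b) No defendant resides in Yarport (they reside in Dunholm, Dunholm); the contract was executed in Yarport, not Kelport — no alternative holds. Condition not met.
  (c) The amount in controversy is USD 27,900, within the USD 250,000 ceiling, which satisfies one of the alternatives. Condition met.
  (d) The plaintiff resides in Fenhaven, which is not Yarport — that alternative is enough. Condition met.
Only condition (b) fails.

(b)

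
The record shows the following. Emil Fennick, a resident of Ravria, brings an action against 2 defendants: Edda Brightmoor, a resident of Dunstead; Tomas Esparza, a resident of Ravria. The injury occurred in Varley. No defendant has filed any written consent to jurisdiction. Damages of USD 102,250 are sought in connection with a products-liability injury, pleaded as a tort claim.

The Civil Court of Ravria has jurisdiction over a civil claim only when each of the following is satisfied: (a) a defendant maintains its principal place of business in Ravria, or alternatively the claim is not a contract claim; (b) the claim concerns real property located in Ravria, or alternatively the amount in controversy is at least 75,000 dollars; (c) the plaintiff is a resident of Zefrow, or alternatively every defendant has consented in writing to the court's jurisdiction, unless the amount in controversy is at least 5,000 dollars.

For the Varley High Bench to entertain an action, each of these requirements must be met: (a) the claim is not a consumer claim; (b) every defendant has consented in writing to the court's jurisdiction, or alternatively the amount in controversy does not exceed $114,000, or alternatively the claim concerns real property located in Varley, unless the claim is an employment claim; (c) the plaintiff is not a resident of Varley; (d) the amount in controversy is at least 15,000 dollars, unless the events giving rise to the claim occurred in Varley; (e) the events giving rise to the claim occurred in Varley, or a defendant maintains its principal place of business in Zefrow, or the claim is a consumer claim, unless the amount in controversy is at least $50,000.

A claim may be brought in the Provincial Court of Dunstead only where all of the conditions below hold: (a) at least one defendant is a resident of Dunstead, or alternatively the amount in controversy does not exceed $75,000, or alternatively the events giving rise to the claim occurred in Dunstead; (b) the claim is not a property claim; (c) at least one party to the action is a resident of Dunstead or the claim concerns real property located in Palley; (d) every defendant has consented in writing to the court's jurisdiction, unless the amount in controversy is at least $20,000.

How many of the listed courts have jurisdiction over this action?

3

The Civil Court of Ravria:
  (a) The claim is a tort claim, not a contract claim, so one alternative holds. Satisfied.
  (b) The amount in controversy is $102,250, which meets the $75,000 floor — that alternative is enough. Met.
  (c) The plaintiff resides in Ravria, not Zefrow; no such written consent has been filed — none of the alternatives is met. But the amount in controversy is 102,250 dollars, which meets the USD 5,000 floor, and the 'unless' clause therefore excuses the requirement. Satisfied.
  → The court has jurisdiction.
The Varley High Bench:
  (a) The claim is a tort claim, not a consumer claim. Satisfied.
  (b) The amount in controversy is USD 102,250, within the USD 114,000 ceiling, so one alternative holds. Condition met.
  (c) The plaintiff resides in Ravria, which is not Varley. Satisfied.
  (d) The amount in controversy is $102,250, which meets the 15,000 dollars floor. Condition met.
  (e) The operative events occurred in Varley, which satisfies one of the alternatives. Met.
  → Jurisdiction lies.
The Provincial Court of Dunstead:
  (a) Edda Brightmoor resides in Dunstead — that alternative is enough. Condition met.
  (b) The claim is a tort claim, not a property claim. Met.
  (c) Edda Brightmoor resides in Dunstead — that alternative is enough. Met.
  (d) No such written consent has been filed. However, the amount in controversy is USD 102,250, which meets the USD 20,000 floor, so the 'unless' proviso supplies this condition. Condition met.
  → Every requirement is satisfied — jurisdiction.
Courts with jurisdiction: the Civil Court of Ravria, the Varley High Bench, the Provincial Court of Dunstead — 3 in total.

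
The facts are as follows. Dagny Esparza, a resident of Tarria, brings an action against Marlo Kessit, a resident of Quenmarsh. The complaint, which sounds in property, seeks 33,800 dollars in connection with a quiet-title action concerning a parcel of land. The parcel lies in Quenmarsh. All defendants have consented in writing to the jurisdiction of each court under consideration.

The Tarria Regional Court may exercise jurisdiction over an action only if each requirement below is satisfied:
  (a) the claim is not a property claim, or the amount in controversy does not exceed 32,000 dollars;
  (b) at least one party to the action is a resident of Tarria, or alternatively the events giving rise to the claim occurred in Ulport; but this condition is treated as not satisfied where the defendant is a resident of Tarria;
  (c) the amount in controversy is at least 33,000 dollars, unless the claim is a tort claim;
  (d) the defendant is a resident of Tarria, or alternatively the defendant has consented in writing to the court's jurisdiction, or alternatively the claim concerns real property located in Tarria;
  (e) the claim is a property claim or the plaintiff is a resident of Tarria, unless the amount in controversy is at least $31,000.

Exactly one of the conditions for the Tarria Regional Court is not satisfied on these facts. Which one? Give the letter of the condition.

(a)

The Tarria Regional Court:
  (a) The claim is a property claim; the amount in controversy is 33,800 dollars, above the 32,000 dollars ceiling — no alternative holds. Not satisfied.
  (b) Dagny Esparza resides in Tarria — that alternative is enough. The carve-out does not apply: the defendant resides in Quenmarsh, not Tarria. Satisfied.
  (c) The amount in controversy is USD 33,800, which meets the $33,000 floor. Condition met.
  (d) Every defendant has filed written consent, so this disjunct is met. Condition met.
  (e) The claim is a property claim, which satisfies one of the alternatives. Met.
Only condition (a) fails.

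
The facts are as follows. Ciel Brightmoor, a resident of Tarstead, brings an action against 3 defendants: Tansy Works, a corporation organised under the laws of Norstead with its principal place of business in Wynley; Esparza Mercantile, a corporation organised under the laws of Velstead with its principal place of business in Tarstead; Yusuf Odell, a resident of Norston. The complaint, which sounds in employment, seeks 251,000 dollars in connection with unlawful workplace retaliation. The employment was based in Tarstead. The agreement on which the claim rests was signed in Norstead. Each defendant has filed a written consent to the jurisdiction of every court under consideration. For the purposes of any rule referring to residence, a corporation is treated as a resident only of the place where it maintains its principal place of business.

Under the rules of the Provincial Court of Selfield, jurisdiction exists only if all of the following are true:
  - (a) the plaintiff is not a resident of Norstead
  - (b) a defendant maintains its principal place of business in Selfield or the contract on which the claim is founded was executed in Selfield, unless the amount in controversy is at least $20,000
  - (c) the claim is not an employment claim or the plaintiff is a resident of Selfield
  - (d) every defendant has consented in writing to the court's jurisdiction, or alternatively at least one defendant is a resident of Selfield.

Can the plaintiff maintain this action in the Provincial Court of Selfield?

No

The Provincial Court of Selfield:
  (a) The plaintiff resides in Tarstead, which is not Norstead. Condition met.
  (b) The corporate defendant(s) have their principal place of business in Tarstead, Wynley, not Selfield; the contract was executed in Norstead, not Selfield — no alternative holds. But the amount in controversy is $251,000, which meets the 20,000 dollars floor, and the 'unless' clause therefore excuses the requirement. Satisfied.
  (c) The claim is an employment claim; the plaintiff resides in Tarstead, not Selfield — no alternative holds. Not met.
  (d) Every defendant has filed written consent — that alternative is enough. Condition met.
  → The court lacks jurisdiction.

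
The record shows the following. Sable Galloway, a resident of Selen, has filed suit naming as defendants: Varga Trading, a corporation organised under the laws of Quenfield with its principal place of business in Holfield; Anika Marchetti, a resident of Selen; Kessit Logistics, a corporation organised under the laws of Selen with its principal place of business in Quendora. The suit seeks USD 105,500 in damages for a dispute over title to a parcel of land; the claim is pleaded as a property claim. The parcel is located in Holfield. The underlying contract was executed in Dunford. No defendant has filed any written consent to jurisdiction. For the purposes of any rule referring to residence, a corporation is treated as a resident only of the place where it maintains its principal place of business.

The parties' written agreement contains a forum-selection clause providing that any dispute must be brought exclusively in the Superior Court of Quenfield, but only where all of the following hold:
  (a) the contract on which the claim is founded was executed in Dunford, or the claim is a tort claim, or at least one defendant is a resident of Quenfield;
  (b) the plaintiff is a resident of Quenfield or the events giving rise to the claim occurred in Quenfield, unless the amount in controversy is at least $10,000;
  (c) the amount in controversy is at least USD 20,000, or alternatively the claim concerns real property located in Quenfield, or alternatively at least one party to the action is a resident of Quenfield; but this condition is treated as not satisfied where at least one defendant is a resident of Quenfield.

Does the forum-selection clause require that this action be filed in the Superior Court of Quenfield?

The Superior Court of Quenfield:
  (a) The contract was executed in Dunford — that alternative is enough. Satisfied.
  (b) The plaintiff resides in Selen, not Quenfield; the operative events occurred in Holfield, not Quenfield — none of the alternatives is met. The proviso rescues it, though: the amount in controversy is $105,500, which meets the $10,000 floor. Satisfied.
  (c) The amount in controversy is 105,500 dollars, which meets the USD 20,000 floor, so this disjunct is met. And the carve-out is inapplicable — no defendant resides in Quenfield (they reside in Holfield, Selen, Quendora). Satisfied.
  → Forum clause is triggered.

Yes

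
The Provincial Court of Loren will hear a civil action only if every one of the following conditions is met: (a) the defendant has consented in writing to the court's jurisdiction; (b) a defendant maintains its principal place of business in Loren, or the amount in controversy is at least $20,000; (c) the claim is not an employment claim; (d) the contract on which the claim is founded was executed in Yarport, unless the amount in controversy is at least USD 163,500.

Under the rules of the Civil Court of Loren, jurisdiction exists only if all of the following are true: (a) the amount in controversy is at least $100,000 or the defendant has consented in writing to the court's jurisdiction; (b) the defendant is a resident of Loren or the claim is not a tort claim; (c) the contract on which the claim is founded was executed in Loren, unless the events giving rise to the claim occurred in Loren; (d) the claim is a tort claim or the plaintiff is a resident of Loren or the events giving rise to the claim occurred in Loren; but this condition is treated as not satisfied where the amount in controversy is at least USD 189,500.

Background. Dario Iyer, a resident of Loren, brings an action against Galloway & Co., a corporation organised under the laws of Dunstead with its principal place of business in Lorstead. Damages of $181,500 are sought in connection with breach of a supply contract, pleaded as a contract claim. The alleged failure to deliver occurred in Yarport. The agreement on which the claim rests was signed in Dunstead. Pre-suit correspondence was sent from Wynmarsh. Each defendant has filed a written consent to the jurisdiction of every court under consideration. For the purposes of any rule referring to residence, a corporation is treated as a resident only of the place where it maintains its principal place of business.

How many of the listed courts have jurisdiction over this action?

1

The Provincial Court of Loren:
  (a) Every defendant has filed written consent. Satisfied.
  (b) The amount in controversy is $181,500, which meets the $20,000 floor, so this disjunct is met. Met.
  (c) The claim is a contract claim, not an employment claim. Met.
  (d) The contract was executed in Dunstead, not Yarport. However, the amount in controversy is USD 181,500, which meets the $163,500 floor, so the 'unless' proviso supplies this condition. Condition met.
  → The court has jurisdiction.
The Civil Court of Loren:
  (a) The amount in controversy is $181,500, which meets the 100,000 dollars floor, which satisfies one of the alternatives. Satisfied.
  (b) The claim is a contract claim, not a tort claim, so one alternative holds. Condition met.
  (c) The contract was executed in Dunstead, not Loren. The proviso offers no rescue either, since the operative events occurred in Yarport, not Loren. Not satisfied.
  (d) The plaintiff resides in Loren, so this disjunct is met. And the carve-out is inapplicable — the amount in controversy is USD 181,500, below the $189,500 floor. Satisfied.
  → At least one condition fails; no jurisdiction.
Courts with jurisdiction: the Provincial Court of Loren — 1 in total.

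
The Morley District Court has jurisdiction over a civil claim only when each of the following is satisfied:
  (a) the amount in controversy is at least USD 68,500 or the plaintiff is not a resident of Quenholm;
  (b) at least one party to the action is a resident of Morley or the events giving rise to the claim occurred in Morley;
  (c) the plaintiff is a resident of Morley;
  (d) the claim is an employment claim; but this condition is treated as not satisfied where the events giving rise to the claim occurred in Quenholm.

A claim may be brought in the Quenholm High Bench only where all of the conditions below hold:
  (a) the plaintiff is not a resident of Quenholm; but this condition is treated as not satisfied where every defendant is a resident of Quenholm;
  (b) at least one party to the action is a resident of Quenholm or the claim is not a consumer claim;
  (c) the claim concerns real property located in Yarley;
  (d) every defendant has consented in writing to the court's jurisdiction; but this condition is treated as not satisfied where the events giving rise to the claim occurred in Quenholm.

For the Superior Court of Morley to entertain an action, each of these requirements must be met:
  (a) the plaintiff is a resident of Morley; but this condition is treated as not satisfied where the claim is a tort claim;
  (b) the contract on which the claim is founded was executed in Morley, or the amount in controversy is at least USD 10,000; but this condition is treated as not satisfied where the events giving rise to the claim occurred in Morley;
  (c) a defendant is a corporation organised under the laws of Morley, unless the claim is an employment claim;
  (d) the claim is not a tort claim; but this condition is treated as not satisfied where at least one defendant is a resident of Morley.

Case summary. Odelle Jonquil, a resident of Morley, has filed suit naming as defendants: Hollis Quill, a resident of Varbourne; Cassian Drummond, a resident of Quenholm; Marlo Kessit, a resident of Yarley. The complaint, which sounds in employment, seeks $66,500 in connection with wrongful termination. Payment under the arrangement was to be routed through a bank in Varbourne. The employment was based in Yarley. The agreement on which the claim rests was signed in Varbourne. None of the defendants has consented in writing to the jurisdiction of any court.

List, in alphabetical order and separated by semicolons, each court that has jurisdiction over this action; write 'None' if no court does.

The Morley District Court:
  (a) The plaintiff resides in Morley, which is not Quenholm, so one alternative holds. Met.
  (b) Odelle Jonquil resides in Morley, so one alternative holds. Condition met.
  (c) The plaintiff resides in Morley. Condition met.
  (d) The claim is an employment claim. The carve-out does not apply: the operative events occurred in Yarley, not Quenholm. Met.
  → Every requirement is satisfied — jurisdiction.
The Quenholm High Bench:
  (a) The plaintiff resides in Morley, which is not Quenholm. And the carve-out is inapplicable — the defendants reside as follows — Hollis Quill in Varbourne, Cassian Drummond in Quenholm, Marlo Kessit in Yarley — not all in Quenholm. Met.
  (b) Cassian Drummond resides in Quenholm — that alternative is enough. Condition met.
  (c) The claim does not concern real property. Not satisfied.
  (d) No such written consent has been filed. Not met.
  → Not every requirement is met — no jurisdiction.
The Superior Court of Morley:
  (a) The plaintiff resides in Morley. The carve-out does not apply: the claim is an employment claim, not a tort claim. Satisfied.
  (b) The amount in controversy is 66,500 dollars, which meets the 10,000 dollars floor, so this disjunct is met. And the carve-out is inapplicable — the operative events occurred in Yarley, not Morley. Met.
  (c) No defendant is a corporation. However, the claim is an employment claim, so the 'unless' proviso supplies this condition. Satisfied.
  (d) The claim is an employment claim, not a tort claim. And the carve-out is inapplicable — no defendant resides in Morley (they reside in Varbourne, Quenholm, Yarley). Condition met.
  → Jurisdiction lies.

the Morley District Court; the Superior Court of Morley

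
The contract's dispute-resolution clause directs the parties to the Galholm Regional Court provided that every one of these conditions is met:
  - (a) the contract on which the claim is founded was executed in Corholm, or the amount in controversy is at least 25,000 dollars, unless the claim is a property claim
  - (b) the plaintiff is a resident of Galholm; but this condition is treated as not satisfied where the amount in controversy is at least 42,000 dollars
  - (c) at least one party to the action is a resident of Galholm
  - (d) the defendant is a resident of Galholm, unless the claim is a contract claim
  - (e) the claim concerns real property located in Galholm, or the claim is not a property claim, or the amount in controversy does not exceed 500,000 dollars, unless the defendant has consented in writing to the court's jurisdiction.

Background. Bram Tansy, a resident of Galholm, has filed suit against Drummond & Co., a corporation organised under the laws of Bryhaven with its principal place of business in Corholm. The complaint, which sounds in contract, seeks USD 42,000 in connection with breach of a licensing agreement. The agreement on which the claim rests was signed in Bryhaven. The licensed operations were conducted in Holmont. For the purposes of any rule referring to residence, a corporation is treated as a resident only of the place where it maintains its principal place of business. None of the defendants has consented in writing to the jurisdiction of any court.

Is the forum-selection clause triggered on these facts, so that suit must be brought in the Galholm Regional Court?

No

The Galholm Regional Court:
  (a) The amount in controversy is 42,000 dollars, which meets the 25,000 dollars floor, which satisfies one of the alternatives. Met.
  (b) The plaintiff resides in Galholm. But the amount in controversy is $42,000, which meets the USD 42,000 floor, triggering the carve-out and defeating this condition. Condition not met.
  (c) Bram Tansy resides in Galholm. Condition met.
  (d) The defendant resides in Corholm, not Galholm. The proviso rescues it, though: the claim is a contract claim. Satisfied.
  (e) The claim is a contract claim, not a property claim — that alternative is enough. Satisfied.
  → Forum clause is not triggered.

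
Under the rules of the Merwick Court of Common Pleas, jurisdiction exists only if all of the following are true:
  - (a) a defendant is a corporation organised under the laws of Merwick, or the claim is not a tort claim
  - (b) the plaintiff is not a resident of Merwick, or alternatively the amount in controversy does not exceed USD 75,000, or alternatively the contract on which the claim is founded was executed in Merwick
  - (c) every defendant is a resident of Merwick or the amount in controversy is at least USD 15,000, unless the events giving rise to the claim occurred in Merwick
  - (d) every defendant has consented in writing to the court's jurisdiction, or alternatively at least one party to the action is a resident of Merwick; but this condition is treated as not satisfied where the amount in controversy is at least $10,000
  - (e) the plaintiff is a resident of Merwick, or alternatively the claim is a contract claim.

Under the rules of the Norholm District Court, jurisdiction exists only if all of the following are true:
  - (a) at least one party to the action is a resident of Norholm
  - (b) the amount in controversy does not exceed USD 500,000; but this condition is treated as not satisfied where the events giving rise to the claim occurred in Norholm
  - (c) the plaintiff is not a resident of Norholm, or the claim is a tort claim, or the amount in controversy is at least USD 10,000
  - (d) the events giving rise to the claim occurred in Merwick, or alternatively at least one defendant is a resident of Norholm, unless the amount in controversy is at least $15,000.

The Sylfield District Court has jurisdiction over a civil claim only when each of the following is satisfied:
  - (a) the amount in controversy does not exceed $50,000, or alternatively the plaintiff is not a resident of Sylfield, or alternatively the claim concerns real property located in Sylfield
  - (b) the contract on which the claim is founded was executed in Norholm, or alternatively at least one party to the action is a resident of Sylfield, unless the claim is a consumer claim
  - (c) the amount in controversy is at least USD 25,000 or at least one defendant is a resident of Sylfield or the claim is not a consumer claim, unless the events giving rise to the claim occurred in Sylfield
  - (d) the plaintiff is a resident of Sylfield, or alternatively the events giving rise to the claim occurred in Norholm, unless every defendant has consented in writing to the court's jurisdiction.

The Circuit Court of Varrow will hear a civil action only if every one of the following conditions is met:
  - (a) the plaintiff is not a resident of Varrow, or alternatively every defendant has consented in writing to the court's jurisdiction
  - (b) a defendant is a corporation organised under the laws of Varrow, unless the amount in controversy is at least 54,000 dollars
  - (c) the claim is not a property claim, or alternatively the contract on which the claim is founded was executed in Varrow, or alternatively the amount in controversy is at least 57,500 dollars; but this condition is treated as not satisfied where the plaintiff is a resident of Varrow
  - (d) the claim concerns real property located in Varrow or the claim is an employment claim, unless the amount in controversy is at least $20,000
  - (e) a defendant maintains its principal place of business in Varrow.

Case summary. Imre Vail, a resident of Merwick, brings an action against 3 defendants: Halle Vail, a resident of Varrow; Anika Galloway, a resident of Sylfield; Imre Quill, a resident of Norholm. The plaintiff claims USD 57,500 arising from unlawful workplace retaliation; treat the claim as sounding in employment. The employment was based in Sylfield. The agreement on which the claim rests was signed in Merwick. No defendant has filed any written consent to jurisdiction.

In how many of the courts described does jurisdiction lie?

1

The Merwick Court of Common Pleas:
  (a) The claim is an employment claim, not a tort claim, so one alternative holds. Satisfied.
  (b) The amount in controversy is USD 57,500, within the USD 75,000 ceiling, so this disjunct is met. Met.
  (c) The amount in controversy is 57,500 dollars, which meets the USD 15,000 floor, which satisfies one of the alternatives. Condition met.
  (d) Imre Vail resides in Merwick, which satisfies one of the alternatives. But the amount in controversy is 57,500 dollars, which meets the 10,000 dollars floor, triggering the carve-out and defeating this condition. Fails.
  (e) The plaintiff resides in Merwick, so this disjunct is met. Condition met.
  → No jurisdiction.
The Norholm District Court:
  (a) Imre Quill resides in Norholm. Condition met.
  (b) The amount in controversy is 57,500 dollars, within the 500,000 dollars ceiling. The carve-out does not apply: the operative events occurred in Sylfield, not Norholm. Condition met.
  (c) The plaintiff resides in Merwick, which is not Norholm, so this disjunct is met. Condition met.
  (d) Imre Quill resides in Norholm, which satisfies one of the alternatives. Met.
  → The court has jurisdiction.
The Sylfield District Court:
  (a) The plaintiff resides in Merwick, which is not Sylfield — that alternative is enough. Condition met.
  (b) Anika Galloway resides in Sylfield — that alternative is enough. Met.
  (c) The amount in controversy is 57,500 dollars, which meets the 25,000 dollars floor — that alternative is enough. Satisfied.
  (d) The plaintiff resides in Merwick, not Sylfield; the operative events occurred in Sylfield, not Norholm — no alternative holds. Nor does the 'unless' clause help: no such written consent has been filed. Fails.
  → At least one condition fails; no jurisdiction.
The Circuit Court of Varrow:
  (a) The plaintiff resides in Merwick, which is not Varrow, which satisfies one of the alternatives. Satisfied.
  (b) No defendant is a corporation. However, the amount in controversy is $57,500, which meets the USD 54,000 floor, so the 'unless' proviso supplies this condition. Met.
  (c) The claim is an employment claim, not a property claim — that alternative is enough. The carve-out does not apply: the plaintiff resides in Merwick, not Varrow. Satisfied.
  (d) The claim is an employment claim, so this disjunct is met. Satisfied.
  (e) No defendant is a corporation. Not met.
  → Not every requirement is met — no jurisdiction.
Courts with jurisdiction: the Norholm District Court — 1 in total.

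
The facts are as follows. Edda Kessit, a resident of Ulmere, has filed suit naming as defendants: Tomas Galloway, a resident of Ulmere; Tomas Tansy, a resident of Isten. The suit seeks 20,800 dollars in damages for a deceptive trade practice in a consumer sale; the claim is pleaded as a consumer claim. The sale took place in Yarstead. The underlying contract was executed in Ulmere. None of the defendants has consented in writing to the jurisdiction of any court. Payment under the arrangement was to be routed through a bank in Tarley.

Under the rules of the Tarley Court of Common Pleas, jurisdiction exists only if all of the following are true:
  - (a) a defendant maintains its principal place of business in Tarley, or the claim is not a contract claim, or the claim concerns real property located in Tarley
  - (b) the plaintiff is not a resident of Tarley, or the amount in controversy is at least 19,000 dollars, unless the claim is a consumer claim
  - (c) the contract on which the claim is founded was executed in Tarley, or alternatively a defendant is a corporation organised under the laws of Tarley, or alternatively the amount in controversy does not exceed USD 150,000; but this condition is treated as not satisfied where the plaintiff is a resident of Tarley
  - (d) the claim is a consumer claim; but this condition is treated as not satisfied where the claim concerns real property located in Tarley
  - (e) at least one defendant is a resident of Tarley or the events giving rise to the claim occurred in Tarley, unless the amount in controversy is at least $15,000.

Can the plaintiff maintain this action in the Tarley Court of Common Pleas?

The Tarley Court of Common Pleas:
  (a) The claim is a consumer claim, not a contract claim — that alternative is enough. Satisfied.
  (b) The plaintiff resides in Ulmere, which is not Tarley, so one alternative holds. Met.
  (c) The amount in controversy is USD 20,800, within the $150,000 ceiling, so one alternative holds. And the carve-out is inapplicable — the plaintiff resides in Ulmere, not Tarley. Satisfied.
  (d) The claim is a consumer claim. And the carve-out is inapplicable — the claim does not concern real property. Met.
  (e) No defendant resides in Tarley (they reside in Ulmere, Isten); the operative events occurred in Yarstead, not Tarley — every alternative fails. The proviso rescues it, though: the amount in controversy is 20,800 dollars, which meets the $15,000 floor. Satisfied.
  → Jurisdiction lies.

Yes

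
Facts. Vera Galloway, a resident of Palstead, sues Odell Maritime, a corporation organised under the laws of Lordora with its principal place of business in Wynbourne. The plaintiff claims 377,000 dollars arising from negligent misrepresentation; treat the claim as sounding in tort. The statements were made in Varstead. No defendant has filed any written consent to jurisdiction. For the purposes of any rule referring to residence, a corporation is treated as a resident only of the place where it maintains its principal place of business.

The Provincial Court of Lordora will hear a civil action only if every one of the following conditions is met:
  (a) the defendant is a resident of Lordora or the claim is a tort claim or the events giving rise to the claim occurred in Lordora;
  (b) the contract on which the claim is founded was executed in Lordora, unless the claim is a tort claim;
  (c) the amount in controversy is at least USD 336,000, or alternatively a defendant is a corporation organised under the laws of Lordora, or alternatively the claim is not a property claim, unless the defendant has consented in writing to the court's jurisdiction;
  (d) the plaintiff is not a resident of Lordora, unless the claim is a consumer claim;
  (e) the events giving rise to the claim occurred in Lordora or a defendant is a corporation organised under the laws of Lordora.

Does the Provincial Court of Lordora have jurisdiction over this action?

The Provincial Court of Lordora:
  (a) The claim is a tort claim, so one alternative holds. Condition met.
  (b) No contract (and hence no place of execution) is alleged. But the claim is a tort claim, and the 'unless' clause therefore excuses the requirement. Satisfied.
  (c) The amount in controversy is USD 377,000, which meets the $336,000 floor — that alternative is enough. Met.
  (d) The plaintiff resides in Palstead, which is not Lordora. Condition met.
  (e) Odell Maritime is organised under the laws of Lordora, which satisfies one of the alternatives. Met.
  → Jurisdiction lies.

Yes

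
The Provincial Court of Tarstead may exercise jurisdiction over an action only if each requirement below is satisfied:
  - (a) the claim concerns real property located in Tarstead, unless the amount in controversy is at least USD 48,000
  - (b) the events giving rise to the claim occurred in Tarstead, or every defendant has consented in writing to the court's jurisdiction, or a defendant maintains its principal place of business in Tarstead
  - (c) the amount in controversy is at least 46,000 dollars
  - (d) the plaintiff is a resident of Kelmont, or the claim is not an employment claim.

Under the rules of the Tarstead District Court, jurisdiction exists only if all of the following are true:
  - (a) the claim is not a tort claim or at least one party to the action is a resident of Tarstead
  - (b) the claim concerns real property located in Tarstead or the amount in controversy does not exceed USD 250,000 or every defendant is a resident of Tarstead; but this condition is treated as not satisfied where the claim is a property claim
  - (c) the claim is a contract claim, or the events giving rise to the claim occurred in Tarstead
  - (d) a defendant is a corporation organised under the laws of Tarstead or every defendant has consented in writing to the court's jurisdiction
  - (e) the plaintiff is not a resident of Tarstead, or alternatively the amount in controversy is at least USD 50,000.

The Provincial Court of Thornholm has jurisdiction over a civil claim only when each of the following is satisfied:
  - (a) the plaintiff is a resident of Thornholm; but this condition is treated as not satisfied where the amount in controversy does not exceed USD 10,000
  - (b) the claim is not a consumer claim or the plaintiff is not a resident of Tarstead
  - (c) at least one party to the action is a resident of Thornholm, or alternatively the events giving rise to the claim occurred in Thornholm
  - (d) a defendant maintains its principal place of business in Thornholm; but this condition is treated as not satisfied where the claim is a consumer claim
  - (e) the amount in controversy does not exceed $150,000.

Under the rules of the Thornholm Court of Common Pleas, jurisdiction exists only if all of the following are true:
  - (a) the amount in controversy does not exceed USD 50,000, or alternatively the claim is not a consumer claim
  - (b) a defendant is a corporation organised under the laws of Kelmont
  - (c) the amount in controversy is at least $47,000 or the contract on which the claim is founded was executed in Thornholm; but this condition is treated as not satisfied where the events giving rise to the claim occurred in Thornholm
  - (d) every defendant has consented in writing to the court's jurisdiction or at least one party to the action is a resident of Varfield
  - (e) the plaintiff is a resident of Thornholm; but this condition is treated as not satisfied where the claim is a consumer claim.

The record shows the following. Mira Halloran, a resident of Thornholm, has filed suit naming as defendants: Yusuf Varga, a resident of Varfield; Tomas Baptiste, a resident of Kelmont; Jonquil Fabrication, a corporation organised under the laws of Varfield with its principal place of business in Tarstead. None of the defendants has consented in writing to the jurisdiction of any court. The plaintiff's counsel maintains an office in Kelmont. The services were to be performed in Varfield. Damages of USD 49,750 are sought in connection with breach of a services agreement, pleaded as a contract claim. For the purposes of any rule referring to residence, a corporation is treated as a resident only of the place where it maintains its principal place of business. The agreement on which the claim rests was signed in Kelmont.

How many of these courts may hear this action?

1

The Provincial Court of Tarstead:
  (a) The claim does not concern real property. However, the amount in controversy is $49,750, which meets the USD 48,000 floor, so the 'unless' proviso supplies this condition. Met.
  (b) Jonquil Fabrication has its principal place of business in Tarstead, which satisfies one of the alternatives. Condition met.
  (c) The amount in controversy is USD 49,750, which meets the 46,000 dollars floor. Satisfied.
  (d) The claim is a contract claim, not an employment claim, which satisfies one of the alternatives. Met.
  → Jurisdiction lies.
The Tarstead District Court:
  (a) The claim is a contract claim, not a tort claim, so this disjunct is met. Satisfied.
  (b) The amount in controversy is $49,750, within the $250,000 ceiling — that alternative is enough. And the carve-out is inapplicable — the claim is a contract claim, not a property claim. Satisfied.
  (c) The claim is a contract claim, so this disjunct is met. Condition met.
  (d) The corporate defendant(s) are organised in Varfield, not Tarstead; no such written consent has been filed — none of the alternatives is met. Fails.
  (e) The plaintiff resides in Thornholm, which is not Tarstead — that alternative is enough. Satisfied.
  → At least one condition fails; no jurisdiction.
The Provincial Court of Thornholm:
  (a) The plaintiff resides in Thornholm. The exception is not triggered, since the amount in controversy is 49,750 dollars, above the 10,000 dollars ceiling. Met.
  (b) The claim is a contract claim, not a consumer claim, so this disjunct is met. Condition met.
  (c) Mira Halloran resides in Thornholm, so one alternative holds. Met.
  (d) The corporate defendant(s) have their principal place of business in Tarstead, not Thornholm. Fails.
  (e) The amount in controversy is USD 49,750, within the $150,000 ceiling. Met.
  → No jurisdiction.
The Thornholm Court of Common Pleas:
  (a) The amount in controversy is $49,750, within the $50,000 ceiling, so one alternative holds. Satisfied.
  (b) The corporate defendant(s) are organised in Varfield, not Kelmont. Not satisfied.
  (c) The amount in controversy is $49,750, which meets the $47,000 floor, so this disjunct is met. The carve-out does not apply: the operative events occurred in Varfield, not Thornholm. Condition met.
  (d) Yusuf Varga resides in Varfield, so one alternative holds. Met.
  (e) The plaintiff resides in Thornholm. And the carve-out is inapplicable — the claim is a contract claim, not a consumer claim. Met.
  → At least one condition fails; no jurisdiction.
Courts with jurisdiction: the Provincial Court of Tarstead — 1 in total.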